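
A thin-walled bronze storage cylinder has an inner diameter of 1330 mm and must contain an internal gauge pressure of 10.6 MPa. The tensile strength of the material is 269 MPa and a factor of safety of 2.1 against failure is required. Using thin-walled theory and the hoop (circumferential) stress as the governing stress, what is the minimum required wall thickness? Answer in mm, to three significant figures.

σ_allow = 269/2.1 = 128.1 MPa.
Hoop stress σ_h = pD/(2t), so t = pD/(2σ_allow) = 10.6×1330/(2×128.1) = 55.03 mm.

t = 55.0 mm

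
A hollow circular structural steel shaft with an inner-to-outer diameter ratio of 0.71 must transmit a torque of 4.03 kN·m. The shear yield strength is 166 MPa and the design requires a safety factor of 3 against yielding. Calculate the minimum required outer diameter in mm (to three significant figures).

τ_allow = 166/3 = 55.33 MPa.
For a hollow shaft τ = 16T/[πd_o³(1−k⁴)] with k = 0.71, so 1−k⁴ = 0.7459.
d_o³ = 16T/[π τ_allow (1−k⁴)] = 16×4030000/(π×55.33×0.7459) = 497300 mm³.
d_o = 79.23 mm.

d_o = 79.2 mm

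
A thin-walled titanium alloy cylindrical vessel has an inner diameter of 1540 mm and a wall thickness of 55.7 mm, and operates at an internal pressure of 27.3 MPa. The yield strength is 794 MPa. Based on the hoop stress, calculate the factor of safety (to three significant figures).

n = 2.10

σ_h = pD/(2t) = 27.3×1540/(2×55.7) = 377.4 MPa.
n = 794/377.4 = 2.104.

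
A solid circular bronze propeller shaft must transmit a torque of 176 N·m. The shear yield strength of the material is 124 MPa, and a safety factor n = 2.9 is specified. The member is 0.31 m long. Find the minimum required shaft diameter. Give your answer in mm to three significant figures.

Allowable shear stress τ_allow = 124/2.9 = 42.76 MPa.
For a solid shaft τ = 16T/(πd³), so d³ = 16T/(π τ_allow) = 16×176000/(π×42.76) = 20960 mm³.
d = (20960)^(1/3) = 27.57 mm.

d = 27.6 mm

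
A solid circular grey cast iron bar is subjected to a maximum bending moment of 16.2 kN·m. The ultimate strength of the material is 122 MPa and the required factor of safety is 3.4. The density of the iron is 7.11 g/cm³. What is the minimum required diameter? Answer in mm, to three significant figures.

d = 166 mm

σ_allow = 122/3.4 = 35.88 MPa.
For a solid circular section σ = 32M/(πd³), so d³ = 32M/(π σ_allow) = 32×1.6200×10^7/(π×35.88) = 4.599×10^6 mm³.
d = 166.3 mm.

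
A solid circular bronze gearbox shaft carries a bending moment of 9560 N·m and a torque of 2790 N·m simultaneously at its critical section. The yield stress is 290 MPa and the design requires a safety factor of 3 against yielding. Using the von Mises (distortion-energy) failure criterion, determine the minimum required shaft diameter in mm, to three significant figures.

σ_allow = σ_y/n = 290/3 = 96.67 MPa.
For a solid shaft σ_b = 32M/(πd³) and τ = 16T/(πd³), so the von Mises stress is σ' = (16/πd³)·√(4M²+3T²).
√(4M²+3T²) = √(4×(9.560×10^6)² + 3×(2.790×10^6)²) = 1.972×10^7 N·mm.
d³ = 16×1.972×10^7/(π×96.67) = 1.039×10^6 mm³.
d = 101.3 mm.

d = 101 mm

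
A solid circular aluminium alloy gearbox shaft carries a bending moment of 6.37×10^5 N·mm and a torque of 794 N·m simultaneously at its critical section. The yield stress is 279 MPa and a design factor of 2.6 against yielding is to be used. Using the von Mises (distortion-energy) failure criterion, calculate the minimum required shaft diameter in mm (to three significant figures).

σ_allow = σ_y/n = 279/2.6 = 107.3 MPa.
For a solid shaft σ_b = 32M/(πd³) and τ = 16T/(πd³), so the von Mises stress is σ' = (16/πd³)·√(4M²+3T²).
√(4M²+3T²) = √(4×(637000)² + 3×(794000)²) = 1.875×10^6 N·mm.
d³ = 16×1.875×10^6/(π×107.3) = 88970 mm³.
d = 44.64 mm.

d = 44.6 mm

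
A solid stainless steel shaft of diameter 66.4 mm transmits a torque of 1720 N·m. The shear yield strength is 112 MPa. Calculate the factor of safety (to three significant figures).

n = 3.74

τ = 16T/(πd³) = 16×1720000/(π×66.4³) = 29.92 MPa.
n = τ_limit/τ = 112/29.92 = 3.743.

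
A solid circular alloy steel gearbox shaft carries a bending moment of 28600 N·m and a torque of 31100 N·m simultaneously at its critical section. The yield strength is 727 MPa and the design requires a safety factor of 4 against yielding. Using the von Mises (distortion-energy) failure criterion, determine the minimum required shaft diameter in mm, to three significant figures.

d = 130 mm

σ_allow = σ_y/n = 727/4 = 181.8 MPa.
For a solid shaft σ_b = 32M/(πd³) and τ = 16T/(πd³), so the von Mises stress is σ' = (16/πd³)·√(4M²+3T²).
√(4M²+3T²) = √(4×(2.860×10^7)² + 3×(3.110×10^7)²) = 7.857×10^7 N·mm.
d³ = 16×7.857×10^7/(π×181.8) = 2.202×10^6 mm³.
d = 130.1 mm.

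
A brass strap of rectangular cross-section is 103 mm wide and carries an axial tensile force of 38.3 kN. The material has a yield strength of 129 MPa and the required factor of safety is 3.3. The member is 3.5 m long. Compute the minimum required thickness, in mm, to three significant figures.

t = 9.51 mm

σ_allow = 129/3.3 = 39.09 MPa.
Required area A = F/σ_allow = 38300/39.09 = 979.8 mm².
t = A/w = 979.8/103 = 9.512 mm.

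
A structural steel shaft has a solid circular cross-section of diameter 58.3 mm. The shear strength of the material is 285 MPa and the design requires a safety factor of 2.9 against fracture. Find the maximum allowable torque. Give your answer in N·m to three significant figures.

τ_allow = 285/2.9 = 98.28 MPa.
For a solid shaft T_allow = τ_allow·πd³/16; πd³/16 = π×58.3³/16 = 38910 mm³.
T_allow = 98.28×38910 = 3.824×10^6 N·mm = 3824 N·m.

T_allow = 3820 N·m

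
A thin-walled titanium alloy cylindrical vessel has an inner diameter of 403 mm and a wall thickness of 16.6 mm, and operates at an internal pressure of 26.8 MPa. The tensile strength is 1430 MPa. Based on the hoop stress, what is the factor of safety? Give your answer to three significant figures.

n = 4.40

σ_h = pD/(2t) = 26.8×403/(2×16.6) = 325.3 MPa.
n = 1430/325.3 = 4.396.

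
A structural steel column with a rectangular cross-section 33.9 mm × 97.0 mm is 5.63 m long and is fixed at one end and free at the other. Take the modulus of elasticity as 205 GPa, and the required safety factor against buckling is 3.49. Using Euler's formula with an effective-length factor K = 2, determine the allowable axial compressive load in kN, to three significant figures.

P_allow = 1.44 kN

Buckling occurs about the weak axis: I_min = h·b³/12 = 97.0×33.9³/12 = 314900 mm⁴ (b = 33.9 mm is the smaller dimension).
Effective length L_e = KL = 2×5.63 m = 11260 mm.
Euler critical load P_cr = π²EI/L_e² = π²×205000×314900/11260² = 5025 N.
P_allow = P_cr/n = 5025/3.49 = 1440 N.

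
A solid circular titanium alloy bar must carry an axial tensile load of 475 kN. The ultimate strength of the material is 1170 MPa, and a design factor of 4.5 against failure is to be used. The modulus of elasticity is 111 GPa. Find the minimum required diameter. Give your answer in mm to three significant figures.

d = 48.2 mm

Allowable stress σ_allow = 1170/4.5 = 260.0 MPa.
Required area A = F/σ_allow = 475000/260.0 = 1827 mm².
A = πd²/4 → d = √(4A/π) = 48.23 mm.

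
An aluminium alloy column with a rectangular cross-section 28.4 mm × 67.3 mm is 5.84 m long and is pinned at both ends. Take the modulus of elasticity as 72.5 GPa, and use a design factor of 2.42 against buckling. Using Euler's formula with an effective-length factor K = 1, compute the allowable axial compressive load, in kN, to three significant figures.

Buckling occurs about the weak axis: I_min = h·b³/12 = 67.3×28.4³/12 = 128500 mm⁴ (b = 28.4 mm is the smaller dimension).
Effective length L_e = KL = 1×5.84 m = 5840 mm.
Euler critical load P_cr = π²EI/L_e² = π²×72500×128500/5840² = 2695 N.
P_allow = P_cr/n = 2695/2.42 = 1114 N.

P_allow = 1.11 kN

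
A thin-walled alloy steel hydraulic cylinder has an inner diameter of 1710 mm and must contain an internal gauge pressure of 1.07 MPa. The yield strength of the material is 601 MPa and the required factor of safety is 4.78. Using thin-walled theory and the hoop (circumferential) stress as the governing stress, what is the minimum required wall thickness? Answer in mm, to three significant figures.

σ_allow = 601/4.78 = 125.7 MPa.
Hoop stress σ_h = pD/(2t), so t = pD/(2σ_allow) = 1.07×1710/(2×125.7) = 7.276 mm.

t = 7.28 mm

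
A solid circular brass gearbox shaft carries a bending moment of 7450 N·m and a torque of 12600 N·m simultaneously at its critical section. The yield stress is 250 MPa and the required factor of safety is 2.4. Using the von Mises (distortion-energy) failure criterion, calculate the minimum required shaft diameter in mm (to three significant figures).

σ_allow = σ_y/n = 250/2.4 = 104.2 MPa.
For a solid shaft σ_b = 32M/(πd³) and τ = 16T/(πd³), so the von Mises stress is σ' = (16/πd³)·√(4M²+3T²).
√(4M²+3T²) = √(4×(7.450×10^6)² + 3×(1.260×10^7)²) = 2.643×10^7 N·mm.
d³ = 16×2.643×10^7/(π×104.2) = 1.292×10^6 mm³.
d = 108.9 mm.

d = 109 mm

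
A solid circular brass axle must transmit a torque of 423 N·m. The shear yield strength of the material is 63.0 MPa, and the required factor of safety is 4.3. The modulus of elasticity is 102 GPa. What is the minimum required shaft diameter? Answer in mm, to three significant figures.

Allowable shear stress τ_allow = 63.0/4.3 = 14.65 MPa.
For a solid shaft τ = 16T/(πd³), so d³ = 16T/(π τ_allow) = 16×423000/(π×14.65) = 147000 mm³.
d = (147000)^(1/3) = 52.78 mm.

d = 52.8 mm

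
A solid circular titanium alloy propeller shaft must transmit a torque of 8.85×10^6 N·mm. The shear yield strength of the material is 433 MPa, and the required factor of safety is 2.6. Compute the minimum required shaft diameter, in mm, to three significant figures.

Allowable shear stress τ_allow = 433/2.6 = 166.5 MPa.
For a solid shaft τ = 16T/(πd³), so d³ = 16T/(π τ_allow) = 16×8850000/(π×166.5) = 270600 mm³.
d = (270600)^(1/3) = 64.68 mm.

d = 64.7 mm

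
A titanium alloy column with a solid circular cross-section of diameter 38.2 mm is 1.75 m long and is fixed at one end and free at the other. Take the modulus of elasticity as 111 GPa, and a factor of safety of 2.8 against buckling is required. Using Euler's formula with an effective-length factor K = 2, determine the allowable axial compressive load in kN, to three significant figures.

P_allow = 3.34 kN

I = πd⁴/64 = π×38.2⁴/64 = 104500 mm⁴.
Effective length L_e = KL = 2×1.75 m = 3500 mm.
Euler critical load P_cr = π²EI/L_e² = π²×111000×104500/3500² = 9348 N.
P_allow = P_cr/n = 9348/2.8 = 3339 N.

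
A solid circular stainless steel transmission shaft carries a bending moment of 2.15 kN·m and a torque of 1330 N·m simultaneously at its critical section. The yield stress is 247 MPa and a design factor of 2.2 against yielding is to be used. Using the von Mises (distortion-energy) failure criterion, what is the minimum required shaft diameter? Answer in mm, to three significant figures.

σ_allow = σ_y/n = 247/2.2 = 112.3 MPa.
For a solid shaft σ_b = 32M/(πd³) and τ = 16T/(πd³), so the von Mises stress is σ' = (16/πd³)·√(4M²+3T²).
√(4M²+3T²) = √(4×(2.150×10^6)² + 3×(1.330×10^6)²) = 4.878×10^6 N·mm.
d³ = 16×4.878×10^6/(π×112.3) = 221300 mm³.
d = 60.49 mm.

d = 60.5 mm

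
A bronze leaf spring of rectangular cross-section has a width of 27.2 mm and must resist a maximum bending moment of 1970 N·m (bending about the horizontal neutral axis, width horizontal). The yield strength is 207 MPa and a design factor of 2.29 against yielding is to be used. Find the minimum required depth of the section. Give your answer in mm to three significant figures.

h = 69.3 mm

σ_allow = 207/2.29 = 90.39 MPa.
For a rectangular section σ = 6M/(bh²), so h² = 6M/(b σ_allow) = 6×1970000/(27.2×90.39) = 4807 mm².
h = 69.34 mm.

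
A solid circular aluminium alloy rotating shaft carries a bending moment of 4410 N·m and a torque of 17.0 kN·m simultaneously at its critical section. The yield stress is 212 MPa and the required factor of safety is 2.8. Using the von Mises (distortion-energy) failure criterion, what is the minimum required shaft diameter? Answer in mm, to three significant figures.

σ_allow = σ_y/n = 212/2.8 = 75.71 MPa.
For a solid shaft σ_b = 32M/(πd³) and τ = 16T/(πd³), so the von Mises stress is σ' = (16/πd³)·√(4M²+3T²).
√(4M²+3T²) = √(4×(4.410×10^6)² + 3×(1.700×10^7)²) = 3.074×10^7 N·mm.
d³ = 16×3.074×10^7/(π×75.71) = 2.068×10^6 mm³.
d = 127.4 mm.

d = 127 mm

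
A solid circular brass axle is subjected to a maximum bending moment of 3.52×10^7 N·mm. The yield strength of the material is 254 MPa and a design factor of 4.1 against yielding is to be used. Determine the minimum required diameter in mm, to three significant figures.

σ_allow = 254/4.1 = 61.95 MPa.
For a solid circular section σ = 32M/(πd³), so d³ = 32M/(π σ_allow) = 32×3.5200×10^7/(π×61.95) = 5.788×10^6 mm³.
d = 179.5 mm.

d = 180 mm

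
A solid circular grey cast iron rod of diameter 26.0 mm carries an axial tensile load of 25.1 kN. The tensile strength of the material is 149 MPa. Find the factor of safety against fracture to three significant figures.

A = πd²/4 = 530.9 mm².
σ = F/A = 25100/530.9 = 47.28 MPa.
n = 149/47.28 = 3.152.

n = 3.15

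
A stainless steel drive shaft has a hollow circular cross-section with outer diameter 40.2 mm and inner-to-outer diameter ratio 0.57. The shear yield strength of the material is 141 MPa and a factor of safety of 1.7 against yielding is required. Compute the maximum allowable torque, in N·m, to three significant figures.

T_allow = 946 N·m

τ_allow = 141/1.7 = 82.94 MPa.
For a hollow shaft T_allow = τ_allow·πd_o³(1−k⁴)/16 with 1−k⁴ = 0.8944, so πd_o³(1−k⁴)/16 = 11410 mm³.
T_allow = 82.94×11410 = 946300 N·mm = 946.3 N·m.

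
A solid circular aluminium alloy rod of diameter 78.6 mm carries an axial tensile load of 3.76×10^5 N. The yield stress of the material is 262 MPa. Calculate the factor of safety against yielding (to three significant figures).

A = πd²/4 = 4852 mm².
σ = F/A = 376000/4852 = 77.49 MPa.
n = 262/77.49 = 3.381.

n = 3.38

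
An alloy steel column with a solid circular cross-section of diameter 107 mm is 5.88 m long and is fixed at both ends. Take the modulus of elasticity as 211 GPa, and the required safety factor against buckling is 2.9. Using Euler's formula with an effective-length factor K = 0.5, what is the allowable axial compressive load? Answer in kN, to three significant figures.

P_allow = 535 kN

I = πd⁴/64 = π×107⁴/64 = 6.434×10^6 mm⁴.
Effective length L_e = KL = 0.5×5.88 m = 2940 mm.
Euler critical load P_cr = π²EI/L_e² = π²×211000×6.434×10^6/2940² = 1.550×10^6 N.
P_allow = P_cr/n = 1.550×10^6/2.9 = 534600 N.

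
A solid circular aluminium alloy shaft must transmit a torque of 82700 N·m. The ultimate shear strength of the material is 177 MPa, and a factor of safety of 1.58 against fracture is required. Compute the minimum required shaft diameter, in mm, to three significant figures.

d = 155 mm

Allowable shear stress τ_allow = 177/1.58 = 112.0 MPa.
For a solid shaft τ = 16T/(πd³), so d³ = 16T/(π τ_allow) = 16×8.2700×10^7/(π×112.0) = 3.760×10^6 mm³.
d = (3.760×10^6)^(1/3) = 155.5 mm.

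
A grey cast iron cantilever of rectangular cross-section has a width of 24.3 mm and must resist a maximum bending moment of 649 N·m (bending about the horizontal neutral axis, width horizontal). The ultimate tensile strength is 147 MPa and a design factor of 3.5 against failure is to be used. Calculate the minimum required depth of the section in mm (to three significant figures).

σ_allow = 147/3.5 = 42.00 MPa.
For a rectangular section σ = 6M/(bh²), so h² = 6M/(b σ_allow) = 6×649000/(24.3×42.00) = 3815 mm².
h = 61.77 mm.

h = 61.8 mm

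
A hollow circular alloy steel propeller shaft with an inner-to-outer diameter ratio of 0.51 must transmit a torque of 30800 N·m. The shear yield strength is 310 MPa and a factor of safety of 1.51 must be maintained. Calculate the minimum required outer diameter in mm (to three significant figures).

d_o = 93.6 mm

τ_allow = 310/1.51 = 205.3 MPa.
For a hollow shaft τ = 16T/[πd_o³(1−k⁴)] with k = 0.51, so 1−k⁴ = 0.9323.
d_o³ = 16T/[π τ_allow (1−k⁴)] = 16×3.0800×10^7/(π×205.3×0.9323) = 819500 mm³.
d_o = 93.58 mm.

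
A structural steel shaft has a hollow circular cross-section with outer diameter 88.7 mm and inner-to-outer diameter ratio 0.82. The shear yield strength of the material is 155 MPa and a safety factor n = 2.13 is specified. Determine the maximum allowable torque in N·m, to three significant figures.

T_allow = 5460 N·m

τ_allow = 155/2.13 = 72.77 MPa.
For a hollow shaft T_allow = τ_allow·πd_o³(1−k⁴)/16 with 1−k⁴ = 0.5479, so πd_o³(1−k⁴)/16 = 75070 mm³.
T_allow = 72.77×75070 = 5.463×10^6 N·mm = 5463 N·m.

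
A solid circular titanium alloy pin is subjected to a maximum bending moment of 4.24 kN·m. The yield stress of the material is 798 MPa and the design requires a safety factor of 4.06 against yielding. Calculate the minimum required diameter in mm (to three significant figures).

σ_allow = 798/4.06 = 196.6 MPa.
For a solid circular section σ = 32M/(πd³), so d³ = 32M/(π σ_allow) = 32×4240000/(π×196.6) = 219700 mm³.
d = 60.34 mm.

d = 60.3 mm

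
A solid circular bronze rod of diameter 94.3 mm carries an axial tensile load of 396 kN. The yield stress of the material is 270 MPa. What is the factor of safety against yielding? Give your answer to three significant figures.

n = 4.76

A = πd²/4 = 6984 mm².
σ = F/A = 396000/6984 = 56.70 MPa.
n = 270/56.70 = 4.762.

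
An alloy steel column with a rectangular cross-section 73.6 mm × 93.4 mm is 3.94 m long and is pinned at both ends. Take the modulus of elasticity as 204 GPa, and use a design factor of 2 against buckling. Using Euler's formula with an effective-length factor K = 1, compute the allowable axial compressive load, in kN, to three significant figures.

Buckling occurs about the weak axis: I_min = h·b³/12 = 93.4×73.6³/12 = 3.103×10^6 mm⁴ (b = 73.6 mm is the smaller dimension).
Effective length L_e = KL = 1×3.94 m = 3940 mm.
Euler critical load P_cr = π²EI/L_e² = π²×204000×3.103×10^6/3940² = 402500 N.
P_allow = P_cr/n = 402500/2 = 201200 N.

P_allow = 201 kN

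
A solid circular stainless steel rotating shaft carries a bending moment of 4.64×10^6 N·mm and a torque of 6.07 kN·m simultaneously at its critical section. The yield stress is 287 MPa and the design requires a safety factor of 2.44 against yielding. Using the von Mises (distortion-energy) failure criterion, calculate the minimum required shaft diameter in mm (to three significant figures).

d = 84.7 mm

σ_allow = σ_y/n = 287/2.44 = 117.6 MPa.
For a solid shaft σ_b = 32M/(πd³) and τ = 16T/(πd³), so the von Mises stress is σ' = (16/πd³)·√(4M²+3T²).
√(4M²+3T²) = √(4×(4.640×10^6)² + 3×(6.070×10^6)²) = 1.402×10^7 N·mm.
d³ = 16×1.402×10^7/(π×117.6) = 607200 mm³.
d = 84.68 mm.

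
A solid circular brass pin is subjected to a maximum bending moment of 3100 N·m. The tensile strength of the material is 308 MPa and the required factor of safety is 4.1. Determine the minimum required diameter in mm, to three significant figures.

σ_allow = 308/4.1 = 75.12 MPa.
For a solid circular section σ = 32M/(πd³), so d³ = 32M/(π σ_allow) = 32×3100000/(π×75.12) = 420300 mm³.
d = 74.91 mm.

d = 74.9 mm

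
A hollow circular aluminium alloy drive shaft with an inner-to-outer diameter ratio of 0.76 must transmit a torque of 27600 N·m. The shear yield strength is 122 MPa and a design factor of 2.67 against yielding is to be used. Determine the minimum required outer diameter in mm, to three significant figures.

d_o = 167 mm

τ_allow = 122/2.67 = 45.69 MPa.
For a hollow shaft τ = 16T/[πd_o³(1−k⁴)] with k = 0.76, so 1−k⁴ = 0.6664.
d_o³ = 16T/[π τ_allow (1−k⁴)] = 16×2.7600×10^7/(π×45.69×0.6664) = 4.616×10^6 mm³.
d_o = 166.5 mm.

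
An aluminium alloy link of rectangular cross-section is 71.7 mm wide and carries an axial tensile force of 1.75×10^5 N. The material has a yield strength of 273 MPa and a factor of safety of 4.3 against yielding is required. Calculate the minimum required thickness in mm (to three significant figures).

t = 38.4 mm

σ_allow = 273/4.3 = 63.49 MPa.
Required area A = F/σ_allow = 175000/63.49 = 2756 mm².
t = A/w = 2756/71.7 = 38.44 mm.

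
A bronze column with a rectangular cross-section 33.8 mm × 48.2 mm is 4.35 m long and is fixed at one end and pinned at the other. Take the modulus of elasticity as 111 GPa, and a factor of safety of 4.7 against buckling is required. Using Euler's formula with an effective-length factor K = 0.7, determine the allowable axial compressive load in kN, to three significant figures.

P_allow = 3.90 kN

Buckling occurs about the weak axis: I_min = h·b³/12 = 48.2×33.8³/12 = 155100 mm⁴ (b = 33.8 mm is the smaller dimension).
Effective length L_e = KL = 0.7×4.35 m = 3045 mm.
Euler critical load P_cr = π²EI/L_e² = π²×111000×155100/3045² = 18330 N.
P_allow = P_cr/n = 18330/4.7 = 3899 N.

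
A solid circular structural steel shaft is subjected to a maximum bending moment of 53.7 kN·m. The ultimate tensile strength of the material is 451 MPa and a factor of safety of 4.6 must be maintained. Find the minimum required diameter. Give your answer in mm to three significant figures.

d = 177 mm

σ_allow = 451/4.6 = 98.04 MPa.
For a solid circular section σ = 32M/(πd³), so d³ = 32M/(π σ_allow) = 32×5.3700×10^7/(π×98.04) = 5.579×10^6 mm³.
d = 177.4 mm.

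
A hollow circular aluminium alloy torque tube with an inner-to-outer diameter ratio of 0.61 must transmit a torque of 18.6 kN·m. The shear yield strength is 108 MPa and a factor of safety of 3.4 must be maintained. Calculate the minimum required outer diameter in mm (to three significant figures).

d_o = 151 mm

τ_allow = 108/3.4 = 31.76 MPa.
For a hollow shaft τ = 16T/[πd_o³(1−k⁴)] with k = 0.61, so 1−k⁴ = 0.8615.
d_o³ = 16T/[π τ_allow (1−k⁴)] = 16×1.8600×10^7/(π×31.76×0.8615) = 3.461×10^6 mm³.
d_o = 151.3 mm.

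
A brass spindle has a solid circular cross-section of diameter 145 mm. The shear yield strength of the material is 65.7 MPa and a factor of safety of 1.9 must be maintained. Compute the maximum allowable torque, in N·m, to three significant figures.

τ_allow = 65.7/1.9 = 34.58 MPa.
For a solid shaft T_allow = τ_allow·πd³/16; πd³/16 = π×145³/16 = 598600 mm³.
T_allow = 34.58×598600 = 2.070×10^7 N·mm = 20700 N·m.

T_allow = 20700 N·m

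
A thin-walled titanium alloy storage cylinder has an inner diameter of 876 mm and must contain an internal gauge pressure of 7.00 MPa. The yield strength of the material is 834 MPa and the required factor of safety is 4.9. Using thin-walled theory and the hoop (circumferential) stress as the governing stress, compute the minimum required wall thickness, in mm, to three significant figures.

σ_allow = 834/4.9 = 170.2 MPa.
Hoop stress σ_h = pD/(2t), so t = pD/(2σ_allow) = 7.00×876/(2×170.2) = 18.01 mm.

t = 18.0 mm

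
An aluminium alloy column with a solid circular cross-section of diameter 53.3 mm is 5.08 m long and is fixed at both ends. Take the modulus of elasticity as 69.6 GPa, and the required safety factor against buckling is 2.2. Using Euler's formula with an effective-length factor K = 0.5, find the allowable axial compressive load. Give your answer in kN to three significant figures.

I = πd⁴/64 = π×53.3⁴/64 = 396200 mm⁴.
Effective length L_e = KL = 0.5×5.08 m = 2540 mm.
Euler critical load P_cr = π²EI/L_e² = π²×69600×396200/2540² = 42180 N.
P_allow = P_cr/n = 42180/2.2 = 19170 N.

P_allow = 19.2 kN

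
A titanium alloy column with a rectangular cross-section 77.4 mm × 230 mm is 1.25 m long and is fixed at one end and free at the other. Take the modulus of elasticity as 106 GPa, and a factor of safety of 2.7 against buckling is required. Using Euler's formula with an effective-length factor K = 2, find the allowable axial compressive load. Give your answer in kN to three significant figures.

Buckling occurs about the weak axis: I_min = h·b³/12 = 230×77.4³/12 = 8.887×10^6 mm⁴ (b = 77.4 mm is the smaller dimension).
Effective length L_e = KL = 2×1.25 m = 2500 mm.
Euler critical load P_cr = π²EI/L_e² = π²×106000×8.887×10^6/2500² = 1.488×10^6 N.
P_allow = P_cr/n = 1.488×10^6/2.7 = 551000 N.

P_allow = 551 kN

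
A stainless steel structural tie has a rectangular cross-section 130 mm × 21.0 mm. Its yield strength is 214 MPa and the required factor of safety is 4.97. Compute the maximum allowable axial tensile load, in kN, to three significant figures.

σ_allow = 214/4.97 = 43.06 MPa.
A = 130×21.0 = 2730 mm².
F_allow = σ_allow × A = 43.06×2730 = 117500 N.

F_allow = 118 kN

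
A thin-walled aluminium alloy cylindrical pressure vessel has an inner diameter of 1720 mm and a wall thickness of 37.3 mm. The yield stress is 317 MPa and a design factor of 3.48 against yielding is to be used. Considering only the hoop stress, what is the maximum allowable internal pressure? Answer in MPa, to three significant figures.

σ_allow = 317/3.48 = 91.09 MPa.
σ_h = pD/(2t) → p_allow = 2σ_allow t/D = 2×91.09×37.3/1720 = 3.951 MPa.

p_allow = 3.95 MPa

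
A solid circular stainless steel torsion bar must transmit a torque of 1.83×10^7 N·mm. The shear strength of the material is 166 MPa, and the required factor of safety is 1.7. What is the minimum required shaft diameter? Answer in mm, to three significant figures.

Allowable shear stress τ_allow = 166/1.7 = 97.65 MPa.
For a solid shaft τ = 16T/(πd³), so d³ = 16T/(π τ_allow) = 16×1.8300×10^7/(π×97.65) = 954500 mm³.
d = (954500)^(1/3) = 98.46 mm.

d = 98.5 mm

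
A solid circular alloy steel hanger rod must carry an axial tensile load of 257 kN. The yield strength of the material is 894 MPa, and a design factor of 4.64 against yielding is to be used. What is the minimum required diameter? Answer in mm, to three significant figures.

Allowable stress σ_allow = 894/4.64 = 192.7 MPa.
Required area A = F/σ_allow = 257000/192.7 = 1334 mm².
A = πd²/4 → d = √(4A/π) = 41.21 mm.

d = 41.2 mm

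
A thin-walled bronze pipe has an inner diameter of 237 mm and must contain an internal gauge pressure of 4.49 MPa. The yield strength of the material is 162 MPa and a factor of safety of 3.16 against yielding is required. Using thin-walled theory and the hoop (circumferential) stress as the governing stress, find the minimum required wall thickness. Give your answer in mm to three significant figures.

t = 10.4 mm

σ_allow = 162/3.16 = 51.27 MPa.
Hoop stress σ_h = pD/(2t), so t = pD/(2σ_allow) = 4.49×237/(2×51.27) = 10.38 mm.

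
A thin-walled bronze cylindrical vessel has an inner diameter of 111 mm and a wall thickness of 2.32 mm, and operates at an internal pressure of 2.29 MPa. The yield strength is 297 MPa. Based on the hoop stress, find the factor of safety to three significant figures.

n = 5.42

σ_h = pD/(2t) = 2.29×111/(2×2.32) = 54.78 MPa.
n = 297/54.78 = 5.421.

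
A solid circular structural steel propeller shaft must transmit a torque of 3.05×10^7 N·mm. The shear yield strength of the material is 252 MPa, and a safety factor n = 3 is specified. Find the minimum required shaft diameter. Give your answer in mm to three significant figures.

Allowable shear stress τ_allow = 252/3 = 84.00 MPa.
For a solid shaft τ = 16T/(πd³), so d³ = 16T/(π τ_allow) = 16×3.0500×10^7/(π×84.00) = 1.849×10^6 mm³.
d = (1.849×10^6)^(1/3) = 122.7 mm.

d = 123 mm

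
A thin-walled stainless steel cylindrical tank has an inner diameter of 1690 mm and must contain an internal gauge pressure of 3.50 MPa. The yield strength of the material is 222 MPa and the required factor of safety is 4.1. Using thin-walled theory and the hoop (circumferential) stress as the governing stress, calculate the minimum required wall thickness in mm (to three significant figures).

σ_allow = 222/4.1 = 54.15 MPa.
Hoop stress σ_h = pD/(2t), so t = pD/(2σ_allow) = 3.50×1690/(2×54.15) = 54.62 mm.

t = 54.6 mm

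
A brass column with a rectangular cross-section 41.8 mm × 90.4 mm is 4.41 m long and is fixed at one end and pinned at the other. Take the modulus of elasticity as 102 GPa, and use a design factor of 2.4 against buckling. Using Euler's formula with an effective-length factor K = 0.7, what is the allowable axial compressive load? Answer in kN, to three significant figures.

P_allow = 24.2 kN

Buckling occurs about the weak axis: I_min = h·b³/12 = 90.4×41.8³/12 = 550200 mm⁴ (b = 41.8 mm is the smaller dimension).
Effective length L_e = KL = 0.7×4.41 m = 3087 mm.
Euler critical load P_cr = π²EI/L_e² = π²×102000×550200/3087² = 58120 N.
P_allow = P_cr/n = 58120/2.4 = 24220 N.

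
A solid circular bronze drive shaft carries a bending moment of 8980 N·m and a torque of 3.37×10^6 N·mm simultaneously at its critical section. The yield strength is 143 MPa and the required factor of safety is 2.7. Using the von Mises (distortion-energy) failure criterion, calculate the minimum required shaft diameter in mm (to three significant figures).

σ_allow = σ_y/n = 143/2.7 = 52.96 MPa.
For a solid shaft σ_b = 32M/(πd³) and τ = 16T/(πd³), so the von Mises stress is σ' = (16/πd³)·√(4M²+3T²).
√(4M²+3T²) = √(4×(8.980×10^6)² + 3×(3.370×10^6)²) = 1.888×10^7 N·mm.
d³ = 16×1.888×10^7/(π×52.96) = 1.816×10^6 mm³.
d = 122.0 mm.

d = 122 mm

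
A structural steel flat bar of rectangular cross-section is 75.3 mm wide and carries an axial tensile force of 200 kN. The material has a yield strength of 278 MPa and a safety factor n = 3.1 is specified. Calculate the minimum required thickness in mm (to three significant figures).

σ_allow = 278/3.1 = 89.68 MPa.
Required area A = F/σ_allow = 200000/89.68 = 2230 mm².
t = A/w = 2230/75.3 = 29.62 mm.

t = 29.6 mm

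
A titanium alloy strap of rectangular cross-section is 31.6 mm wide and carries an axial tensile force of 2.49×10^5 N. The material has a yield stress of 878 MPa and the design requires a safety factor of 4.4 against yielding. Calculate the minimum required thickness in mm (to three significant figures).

σ_allow = 878/4.4 = 199.5 MPa.
Required area A = F/σ_allow = 249000/199.5 = 1248 mm².
t = A/w = 1248/31.6 = 39.49 mm.

t = 39.5 mm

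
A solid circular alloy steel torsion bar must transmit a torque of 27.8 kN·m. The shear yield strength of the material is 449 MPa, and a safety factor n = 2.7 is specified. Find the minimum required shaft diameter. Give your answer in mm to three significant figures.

d = 94.8 mm

Allowable shear stress τ_allow = 449/2.7 = 166.3 MPa.
For a solid shaft τ = 16T/(πd³), so d³ = 16T/(π τ_allow) = 16×2.7800×10^7/(π×166.3) = 851400 mm³.
d = (851400)^(1/3) = 94.78 mm.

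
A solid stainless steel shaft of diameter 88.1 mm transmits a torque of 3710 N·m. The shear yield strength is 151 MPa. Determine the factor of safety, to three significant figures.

τ = 16T/(πd³) = 16×3710000/(π×88.1³) = 27.63 MPa.
n = τ_limit/τ = 151/27.63 = 5.465.

n = 5.46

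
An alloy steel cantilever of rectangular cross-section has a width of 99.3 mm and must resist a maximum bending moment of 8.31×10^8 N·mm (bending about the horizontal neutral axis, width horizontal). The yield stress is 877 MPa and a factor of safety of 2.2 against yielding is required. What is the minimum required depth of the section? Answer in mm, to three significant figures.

σ_allow = 877/2.2 = 398.6 MPa.
For a rectangular section σ = 6M/(bh²), so h² = 6M/(b σ_allow) = 6×8.3100×10^8/(99.3×398.6) = 126000 mm².
h = 354.9 mm.

h = 355 mm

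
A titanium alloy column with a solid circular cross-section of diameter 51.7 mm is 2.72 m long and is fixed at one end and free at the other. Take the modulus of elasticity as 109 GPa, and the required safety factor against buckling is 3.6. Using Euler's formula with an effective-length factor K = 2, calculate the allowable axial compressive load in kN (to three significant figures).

P_allow = 3.54 kN

I = πd⁴/64 = π×51.7⁴/64 = 350700 mm⁴.
Effective length L_e = KL = 2×2.72 m = 5440 mm.
Euler critical load P_cr = π²EI/L_e² = π²×109000×350700/5440² = 12750 N.
P_allow = P_cr/n = 12750/3.6 = 3541 N.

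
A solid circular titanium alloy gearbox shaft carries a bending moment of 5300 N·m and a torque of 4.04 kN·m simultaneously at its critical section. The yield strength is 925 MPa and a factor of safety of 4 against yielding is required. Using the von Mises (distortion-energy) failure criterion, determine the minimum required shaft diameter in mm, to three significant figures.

σ_allow = σ_y/n = 925/4 = 231.2 MPa.
For a solid shaft σ_b = 32M/(πd³) and τ = 16T/(πd³), so the von Mises stress is σ' = (16/πd³)·√(4M²+3T²).
√(4M²+3T²) = √(4×(5.300×10^6)² + 3×(4.040×10^6)²) = 1.270×10^7 N·mm.
d³ = 16×1.270×10^7/(π×231.2) = 279700 mm³.
d = 65.40 mm.

d = 65.4 mm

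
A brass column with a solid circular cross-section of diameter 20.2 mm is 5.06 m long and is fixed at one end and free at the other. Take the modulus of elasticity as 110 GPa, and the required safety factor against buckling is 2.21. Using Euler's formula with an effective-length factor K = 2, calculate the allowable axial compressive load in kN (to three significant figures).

I = πd⁴/64 = π×20.2⁴/64 = 8173 mm⁴.
Effective length L_e = KL = 2×5.06 m = 10120 mm.
Euler critical load P_cr = π²EI/L_e² = π²×110000×8173/10120² = 86.64 N.
P_allow = P_cr/n = 86.64/2.21 = 39.20 N.

P_allow = 0.0392 kN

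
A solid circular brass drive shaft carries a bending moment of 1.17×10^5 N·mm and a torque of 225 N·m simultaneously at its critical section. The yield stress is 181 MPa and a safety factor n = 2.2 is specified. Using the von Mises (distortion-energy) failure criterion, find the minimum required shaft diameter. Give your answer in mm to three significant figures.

d = 30.4 mm

σ_allow = σ_y/n = 181/2.2 = 82.27 MPa.
For a solid shaft σ_b = 32M/(πd³) and τ = 16T/(πd³), so the von Mises stress is σ' = (16/πd³)·√(4M²+3T²).
√(4M²+3T²) = √(4×(117000)² + 3×(225000)²) = 454600 N·mm.
d³ = 16×454600/(π×82.27) = 28140 mm³.
d = 30.42 mm.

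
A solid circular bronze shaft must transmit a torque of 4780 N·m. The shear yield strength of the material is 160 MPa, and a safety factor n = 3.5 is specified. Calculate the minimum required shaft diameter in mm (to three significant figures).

d = 81.1 mm

Allowable shear stress τ_allow = 160/3.5 = 45.71 MPa.
For a solid shaft τ = 16T/(πd³), so d³ = 16T/(π τ_allow) = 16×4780000/(π×45.71) = 532500 mm³.
d = (532500)^(1/3) = 81.06 mm.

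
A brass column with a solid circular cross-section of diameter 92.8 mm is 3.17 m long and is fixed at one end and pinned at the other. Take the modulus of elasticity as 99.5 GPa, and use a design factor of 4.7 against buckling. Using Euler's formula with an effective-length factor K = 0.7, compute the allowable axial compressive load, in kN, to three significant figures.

I = πd⁴/64 = π×92.8⁴/64 = 3.641×10^6 mm⁴.
Effective length L_e = KL = 0.7×3.17 m = 2219 mm.
Euler critical load P_cr = π²EI/L_e² = π²×99500×3.641×10^6/2219² = 726100 N.
P_allow = P_cr/n = 726100/4.7 = 154500 N.

P_allow = 154 kN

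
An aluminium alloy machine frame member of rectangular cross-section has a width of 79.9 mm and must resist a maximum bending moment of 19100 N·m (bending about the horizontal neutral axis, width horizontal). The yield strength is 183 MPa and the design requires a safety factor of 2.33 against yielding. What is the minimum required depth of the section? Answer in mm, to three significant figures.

σ_allow = 183/2.33 = 78.54 MPa.
For a rectangular section σ = 6M/(bh²), so h² = 6M/(b σ_allow) = 6×1.9100×10^7/(79.9×78.54) = 18260 mm².
h = 135.1 mm.

h = 135 mm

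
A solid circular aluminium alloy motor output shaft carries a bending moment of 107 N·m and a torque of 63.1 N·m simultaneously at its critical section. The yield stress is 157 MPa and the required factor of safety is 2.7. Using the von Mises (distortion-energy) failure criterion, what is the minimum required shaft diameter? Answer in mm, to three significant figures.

d = 27.6 mm

σ_allow = σ_y/n = 157/2.7 = 58.15 MPa.
For a solid shaft σ_b = 32M/(πd³) and τ = 16T/(πd³), so the von Mises stress is σ' = (16/πd³)·√(4M²+3T²).
√(4M²+3T²) = √(4×(107000)² + 3×(63100)²) = 240300 N·mm.
d³ = 16×240300/(π×58.15) = 21050 mm³.
d = 27.61 mm.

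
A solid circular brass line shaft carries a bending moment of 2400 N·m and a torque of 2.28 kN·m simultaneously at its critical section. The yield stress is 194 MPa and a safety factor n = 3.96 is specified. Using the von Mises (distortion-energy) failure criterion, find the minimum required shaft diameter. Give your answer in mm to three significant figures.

d = 86.5 mm

σ_allow = σ_y/n = 194/3.96 = 48.99 MPa.
For a solid shaft σ_b = 32M/(πd³) and τ = 16T/(πd³), so the von Mises stress is σ' = (16/πd³)·√(4M²+3T²).
√(4M²+3T²) = √(4×(2.400×10^6)² + 3×(2.280×10^6)²) = 6.216×10^6 N·mm.
d³ = 16×6.216×10^6/(π×48.99) = 646200 mm³.
d = 86.45 mm.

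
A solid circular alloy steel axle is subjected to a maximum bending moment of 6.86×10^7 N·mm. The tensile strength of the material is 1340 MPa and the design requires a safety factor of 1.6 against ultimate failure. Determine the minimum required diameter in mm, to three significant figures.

σ_allow = 1340/1.6 = 837.5 MPa.
For a solid circular section σ = 32M/(πd³), so d³ = 32M/(π σ_allow) = 32×6.8600×10^7/(π×837.5) = 834300 mm³.
d = 94.14 mm.

d = 94.1 mm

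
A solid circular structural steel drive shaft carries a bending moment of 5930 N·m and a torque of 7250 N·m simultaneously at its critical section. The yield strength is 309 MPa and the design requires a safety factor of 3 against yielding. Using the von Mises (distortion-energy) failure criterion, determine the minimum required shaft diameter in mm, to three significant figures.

σ_allow = σ_y/n = 309/3 = 103.0 MPa.
For a solid shaft σ_b = 32M/(πd³) and τ = 16T/(πd³), so the von Mises stress is σ' = (16/πd³)·√(4M²+3T²).
√(4M²+3T²) = √(4×(5.930×10^6)² + 3×(7.250×10^6)²) = 1.727×10^7 N·mm.
d³ = 16×1.727×10^7/(π×103.0) = 854100 mm³.
d = 94.88 mm.

d = 94.9 mm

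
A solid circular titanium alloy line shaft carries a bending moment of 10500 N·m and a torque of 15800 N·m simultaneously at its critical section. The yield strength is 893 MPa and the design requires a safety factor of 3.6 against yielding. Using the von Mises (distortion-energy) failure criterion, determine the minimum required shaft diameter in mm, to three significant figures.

d = 89.1 mm

σ_allow = σ_y/n = 893/3.6 = 248.1 MPa.
For a solid shaft σ_b = 32M/(πd³) and τ = 16T/(πd³), so the von Mises stress is σ' = (16/πd³)·√(4M²+3T²).
√(4M²+3T²) = √(4×(1.050×10^7)² + 3×(1.580×10^7)²) = 3.450×10^7 N·mm.
d³ = 16×3.450×10^7/(π×248.1) = 708200 mm³.
d = 89.14 mm.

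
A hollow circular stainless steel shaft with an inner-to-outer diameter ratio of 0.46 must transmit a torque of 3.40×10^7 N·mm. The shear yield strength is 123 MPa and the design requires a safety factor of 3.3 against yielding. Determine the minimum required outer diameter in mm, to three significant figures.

d_o = 169 mm

τ_allow = 123/3.3 = 37.27 MPa.
For a hollow shaft τ = 16T/[πd_o³(1−k⁴)] with k = 0.46, so 1−k⁴ = 0.9552.
d_o³ = 16T/[π τ_allow (1−k⁴)] = 16×3.4000×10^7/(π×37.27×0.9552) = 4.864×10^6 mm³.
d_o = 169.4 mm.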